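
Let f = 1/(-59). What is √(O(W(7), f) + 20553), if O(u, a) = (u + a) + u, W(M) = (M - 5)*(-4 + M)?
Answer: √71586706/59 ≈ 143.41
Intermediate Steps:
f = -1/59 ≈ -0.016949
W(M) = (-5 + M)*(-4 + M)
O(u, a) = a + 2*u (O(u, a) = (a + u) + u = a + 2*u)
√(O(W(7), f) + 20553) = √((-1/59 + 2*(20 + 7² - 9*7)) + 20553) = √((-1/59 + 2*(20 + 49 - 63)) + 20553) = √((-1/59 + 2*6) + 20553) = √((-1/59 + 12) + 20553) = √(707/59 + 20553) = √(1213334/59) = √71586706/59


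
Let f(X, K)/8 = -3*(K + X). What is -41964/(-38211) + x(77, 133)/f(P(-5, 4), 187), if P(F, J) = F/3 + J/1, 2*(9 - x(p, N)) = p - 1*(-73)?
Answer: 32201057/28938464 ≈ 1.1127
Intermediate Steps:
x(p, N) = -55/2 - p/2 (x(p, N) = 9 - (p - 1*(-73))/2 = 9 - (p + 73)/2 = 9 - (73 + p)/2 = 9 + (-73/2 - p/2) = -55/2 - p/2)
P(F, J) = J + F/3 (P(F, J) = F*(⅓) + J*1 = F/3 + J = J + F/3)
f(X, K) = -24*K - 24*X (f(X, K) = 8*(-3*(K + X)) = 8*(-3*K - 3*X) = -24*K - 24*X)
-41964/(-38211) + x(77, 133)/f(P(-5, 4), 187) = -41964/(-38211) + (-55/2 - ½*77)/(-24*187 - 24*(4 + (⅓)*(-5))) = -41964*(-1/38211) + (-55/2 - 77/2)/(-4488 - 24*(4 - 5/3)) = 13988/12737 - 66/(-4488 - 24*7/3) = 13988/12737 - 66/(-4488 - 56) = 13988/12737 - 66/(-4544) = 13988/12737 - 66*(-1/4544) = 13988/12737 + 33/2272 = 32201057/28938464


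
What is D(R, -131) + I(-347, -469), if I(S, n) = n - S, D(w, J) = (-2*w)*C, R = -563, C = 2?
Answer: 2130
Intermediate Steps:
D(w, J) = -4*w (D(w, J) = -2*w*2 = -4*w)
D(R, -131) + I(-347, -469) = -4*(-563) + (-469 - 1*(-347)) = 2252 + (-469 + 347) = 2252 - 122 = 2130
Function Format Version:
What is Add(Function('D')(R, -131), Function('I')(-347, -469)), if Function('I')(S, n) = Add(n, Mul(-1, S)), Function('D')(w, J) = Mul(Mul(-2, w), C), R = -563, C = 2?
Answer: 2130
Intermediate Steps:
Function('D')(w, J) = Mul(-4, w) (Function('D')(w, J) = Mul(Mul(-2, w), 2) = Mul(-4, w))
Add(Function('D')(R, -131), Function('I')(-347, -469)) = Add(Mul(-4, -563), Add(-469, Mul(-1, -347))) = Add(2252, Add(-469, 347)) = Add(2252, -122) = 2130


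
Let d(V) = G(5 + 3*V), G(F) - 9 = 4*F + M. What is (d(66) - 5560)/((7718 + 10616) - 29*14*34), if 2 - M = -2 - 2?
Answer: -4733/4530 ≈ -1.0448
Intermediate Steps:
M = 6 (M = 2 - (-2 - 2) = 2 - 1*(-4) = 2 + 4 = 6)
G(F) = 15 + 4*F (G(F) = 9 + (4*F + 6) = 9 + (6 + 4*F) = 15 + 4*F)
d(V) = 35 + 12*V (d(V) = 15 + 4*(5 + 3*V) = 15 + (20 + 12*V) = 35 + 12*V)
(d(66) - 5560)/((7718 + 10616) - 29*14*34) = ((35 + 12*66) - 5560)/((7718 + 10616) - 29*14*34) = ((35 + 792) - 5560)/(18334 - 406*34) = (827 - 5560)/(18334 - 13804) = -4733/4530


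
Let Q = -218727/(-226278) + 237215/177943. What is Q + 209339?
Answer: 936560088707393/4473842906 ≈ 2.0934e+5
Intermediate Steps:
Q = 10288608259/4473842906 (Q = -218727*(-1/226278) + 237215*(1/177943) = 24303/25142 + 237215/177943 = 10288608259/4473842906 ≈ 2.2997)
Q + 209339 = 10288608259/4473842906 + 209339 = 936560088707393/4473842906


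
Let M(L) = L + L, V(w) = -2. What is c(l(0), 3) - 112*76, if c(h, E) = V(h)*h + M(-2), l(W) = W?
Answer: -8516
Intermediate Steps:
M(L) = 2*L
c(h, E) = -4 - 2*h (c(h, E) = -2*h + 2*(-2) = -2*h - 4 = -4 - 2*h)
c(l(0), 3) - 112*76 = (-4 - 2*0) - 112*76 = (-4 + 0) - 8512 = -4 - 8512 = -8516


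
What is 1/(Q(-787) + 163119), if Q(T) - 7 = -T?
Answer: 1/163913 ≈ 6.1008e-6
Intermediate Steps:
Q(T) = 7 - T
1/(Q(-787) + 163119) = 1/((7 - 1*(-787)) + 163119) = 1/((7 + 787) + 163119) = 1/(794 + 163119) = 1/163913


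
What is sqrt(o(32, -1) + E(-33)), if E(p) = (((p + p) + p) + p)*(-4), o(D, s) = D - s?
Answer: sqrt(561) ≈ 23.685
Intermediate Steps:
E(p) = -16*p (E(p) = ((2*p + p) + p)*(-4) = (3*p + p)*(-4) = (4*p)*(-4) = -16*p)
sqrt(o(32, -1) + E(-33)) = sqrt((32 - 1*(-1)) - 16*(-33)) = sqrt((32 + 1) + 528) = sqrt(33 + 528) = sqrt(561)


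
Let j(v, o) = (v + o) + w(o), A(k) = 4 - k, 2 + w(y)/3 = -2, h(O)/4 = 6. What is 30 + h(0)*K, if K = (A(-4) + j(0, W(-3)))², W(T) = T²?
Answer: 630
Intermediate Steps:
h(O) = 24 (h(O) = 4*6 = 24)
w(y) = -12 (w(y) = -6 + 3*(-2) = -6 - 6 = -12)
j(v, o) = -12 + o + v (j(v, o) = (v + o) - 12 = (o + v) - 12 = -12 + o + v)
K = 25 (K = ((4 - 1*(-4)) + (-12 + (-3)² + 0))² = ((4 + 4) + (-12 + 9 + 0))² = (8 - 3)² = 5² = 25)
30 + h(0)*K = 30 + 24*25 = 30 + 600 = 630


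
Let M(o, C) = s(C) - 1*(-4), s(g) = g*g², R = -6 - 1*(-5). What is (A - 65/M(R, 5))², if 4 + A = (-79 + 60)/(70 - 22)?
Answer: 11363641/473344 ≈ 24.007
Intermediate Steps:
R = -1 (R = -6 + 5 = -1)
s(g) = g³
M(o, C) = 4 + C³ (M(o, C) = C³ - 1*(-4) = C³ + 4 = 4 + C³)
A = -211/48 (A = -4 + (-79 + 60)/(70 - 22) = -4 - 19/48 = -211/48 ≈ -4.3958)
(A - 65/M(R, 5))² = (-211/48 - 65/(4 + 5³))² = (-211/48 - 65/(4 + 125))² = (-211/48 - 65/129)² = (-3371/688)² = 11363641/473344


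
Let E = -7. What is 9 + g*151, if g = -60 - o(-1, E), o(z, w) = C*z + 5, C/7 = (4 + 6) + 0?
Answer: 764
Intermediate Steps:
C = 70 (C = 7*((4 + 6) + 0) = 7*(10 + 0) = 7*10 = 70)
o(z, w) = 5 + 70*z (o(z, w) = 70*z + 5 = 5 + 70*z)
g = 5 (g = -60 - (5 + 70*(-1)) = -60 - (5 - 70) = -60 - 1*(-65) = -60 + 65 = 5)
9 + g*151 = 9 + 5*151 = 9 + 755 = 764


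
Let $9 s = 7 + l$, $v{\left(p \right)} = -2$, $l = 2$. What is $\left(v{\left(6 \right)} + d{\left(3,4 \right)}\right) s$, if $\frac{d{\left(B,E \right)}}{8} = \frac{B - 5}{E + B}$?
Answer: $- \frac{30}{7} \approx -4.2857$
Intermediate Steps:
$d{\left(B,E \right)} = \frac{8 \left(-5 + B\right)}{B + E}$ ($d{\left(B,E \right)} = 8 \frac{B - 5}{E + B} = 8 \frac{-5 + B}{B + E} = \frac{8 \left(-5 + B\right)}{B + E}$)
$s = 1$ ($s = \frac{7 + 2}{9} = \frac{1}{9} \cdot 9 = 1$)
$\left(v{\left(6 \right)} + d{\left(3,4 \right)}\right) s = \left(-2 + \frac{8 \left(-5 + 3\right)}{3 + 4}\right) 1 = \left(-2 + 8 \cdot \frac{1}{7} \left(-2\right)\right) 1 = \left(-2 - \frac{16}{7}\right) 1 = \left(- \frac{30}{7}\right) 1 = - \frac{30}{7}$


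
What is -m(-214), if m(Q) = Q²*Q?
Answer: 9800344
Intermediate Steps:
m(Q) = Q³
-m(-214) = -1*(-214)³ = -1*(-9800344) = 9800344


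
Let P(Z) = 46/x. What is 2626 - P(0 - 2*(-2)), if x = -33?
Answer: 86704/33 ≈ 2627.4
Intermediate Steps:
P(Z) = -46/33 (P(Z) = 46/(-33) = 46*(-1/33) = -46/33)
2626 - P(0 - 2*(-2)) = 2626 - 1*(-46/33) = 2626 + 46/33 = 86704/33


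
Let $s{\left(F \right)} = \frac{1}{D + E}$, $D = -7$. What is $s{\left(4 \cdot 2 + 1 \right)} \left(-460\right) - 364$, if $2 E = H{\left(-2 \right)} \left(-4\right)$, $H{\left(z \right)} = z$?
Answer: $- \frac{632}{3} \approx -210.67$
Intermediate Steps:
$E = 4$ ($E = \frac{\left(-2\right) \left(-4\right)}{2} = \frac{1}{2} \cdot 8 = 4$)
$s{\left(F \right)} = - \frac{1}{3}$ ($s{\left(F \right)} = \frac{1}{-7 + 4} = \frac{1}{-3} = - \frac{1}{3}$)
$s{\left(4 \cdot 2 + 1 \right)} \left(-460\right) - 364 = \left(- \frac{1}{3}\right) \left(-460\right) - 364 = \frac{460}{3} - 364 = - \frac{632}{3}$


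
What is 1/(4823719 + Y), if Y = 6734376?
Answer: 1/11558095 ≈ 8.6519e-8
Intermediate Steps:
1/(4823719 + Y) = 1/(4823719 + 6734376) = 1/11558095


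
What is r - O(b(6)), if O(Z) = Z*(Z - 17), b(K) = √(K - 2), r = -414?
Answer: -384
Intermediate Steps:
b(K) = √(-2 + K)
O(Z) = Z*(-17 + Z)
r - O(b(6)) = -414 - √(-2 + 6)*(-17 + √(-2 + 6)) = -414 - √4*(-17 + √4) = -414 - 2*(-17 + 2) = -414 - 2*(-15) = -414 - 1*(-30) = -414 + 30 = -384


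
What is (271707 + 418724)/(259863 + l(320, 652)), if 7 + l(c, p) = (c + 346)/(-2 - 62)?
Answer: 22093792/8315059 ≈ 2.6571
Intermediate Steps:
l(c, p) = -397/32 - c/64 (l(c, p) = -7 + (c + 346)/(-2 - 62) = -7 + (346 + c)/(-64) = -7 + (346 + c)*(-1/64) = -7 + (-173/32 - c/64) = -397/32 - c/64)
(271707 + 418724)/(259863 + l(320, 652)) = (271707 + 418724)/(259863 + (-397/32 - 1/64*320)) = 690431/(259863 + (-397/32 - 5)) = 690431/(259863 - 557/32) = 690431/(8315059/32) = 690431*(32/8315059) = 22093792/8315059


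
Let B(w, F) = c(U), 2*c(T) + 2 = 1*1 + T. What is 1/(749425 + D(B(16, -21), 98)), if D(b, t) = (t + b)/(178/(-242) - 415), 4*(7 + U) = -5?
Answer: 134144/100530837071 ≈ 1.3344e-6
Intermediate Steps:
U = -33/4 (U = -7 + (¼)*(-5) = -7 - 5/4 = -33/4 ≈ -8.2500)
c(T) = -½ + T/2 (c(T) = -1 + (1*1 + T)/2 = -1 + (1 + T)/2 = -1 + (½ + T/2) = -½ + T/2)
B(w, F) = -37/8 (B(w, F) = -½ + (½)*(-33/4) = -½ - 33/8 = -37/8)
D(b, t) = -121*b/50304 - 121*t/50304 (D(b, t) = (b + t)/(178*(-1/242) - 415) = (b + t)/(-89/121 - 415) = (b + t)/(-50304/121) = (b + t)*(-121/50304) = -121*b/50304 - 121*t/50304)
1/(749425 + D(B(16, -21), 98)) = 1/(749425 + (-121/50304*(-37/8) - 121/50304*98)) = 1/(749425 + (4477/402432 - 5929/25152)) = 1/(749425 - 30129/134144) = 1/(100530837071/134144) = 134144/100530837071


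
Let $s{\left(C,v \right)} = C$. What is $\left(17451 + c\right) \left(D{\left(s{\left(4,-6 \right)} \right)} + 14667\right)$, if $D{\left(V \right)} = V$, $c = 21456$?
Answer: $570804597$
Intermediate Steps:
$\left(17451 + c\right) \left(D{\left(s{\left(4,-6 \right)} \right)} + 14667\right) = \left(17451 + 21456\right) \left(4 + 14667\right) = 38907 \cdot 14671 = 570804597$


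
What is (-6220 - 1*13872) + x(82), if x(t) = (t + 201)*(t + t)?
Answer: 26320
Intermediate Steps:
x(t) = 2*t*(201 + t) (x(t) = (201 + t)*(2*t) = 2*t*(201 + t))
(-6220 - 1*13872) + x(82) = (-6220 - 1*13872) + 2*82*(201 + 82) = (-6220 - 13872) + 2*82*283 = -20092 + 46412 = 26320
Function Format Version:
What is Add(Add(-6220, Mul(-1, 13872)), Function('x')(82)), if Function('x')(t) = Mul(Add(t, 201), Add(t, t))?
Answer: 26320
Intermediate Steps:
Function('x')(t) = Mul(2, t, Add(201, t)) (Function('x')(t) = Mul(Add(201, t), Mul(2, t)) = Mul(2, t, Add(201, t)))
Add(Add(-6220, Mul(-1, 13872)), Function('x')(82)) = Add(Add(-6220, Mul(-1, 13872)), Mul(2, 82, Add(201, 82))) = Add(Add(-6220, -13872), Mul(2, 82, 283)) = Add(-20092, 46412) = 26320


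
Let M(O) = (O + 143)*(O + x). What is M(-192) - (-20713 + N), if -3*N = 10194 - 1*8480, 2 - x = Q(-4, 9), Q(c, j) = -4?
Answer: 91195/3 ≈ 30398.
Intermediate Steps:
x = 6 (x = 2 - 1*(-4) = 2 + 4 = 6)
M(O) = (6 + O)*(143 + O) (M(O) = (O + 143)*(O + 6) = (143 + O)*(6 + O) = (6 + O)*(143 + O))
N = -1714/3 (N = -(10194 - 1*8480)/3 = -(10194 - 8480)/3 = -1/3*1714 = -1714/3 ≈ -571.33)
M(-192) - (-20713 + N) = (858 + (-192)**2 + 149*(-192)) - (-20713 - 1714/3) = (858 + 36864 - 28608) - 1*(-63853/3) = 9114 + 63853/3 = 91195/3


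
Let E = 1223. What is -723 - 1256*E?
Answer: -1536811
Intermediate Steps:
-723 - 1256*E = -723 - 1256*1223 = -723 - 1536088 = -1536811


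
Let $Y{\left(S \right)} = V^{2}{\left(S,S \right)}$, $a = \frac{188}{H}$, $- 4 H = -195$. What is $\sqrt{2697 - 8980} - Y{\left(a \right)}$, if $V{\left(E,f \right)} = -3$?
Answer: $-9 + i \sqrt{6283} \approx -9.0 + 79.265 i$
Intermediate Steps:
$H = \frac{195}{4}$ ($H = \left(- \frac{1}{4}\right) \left(-195\right) = \frac{195}{4} \approx 48.75$)
$a = \frac{752}{195}$ ($a = \frac{188}{\frac{195}{4}} = 188 \cdot \frac{4}{195} = \frac{752}{195} \approx 3.8564$)
$Y{\left(S \right)} = 9$ ($Y{\left(S \right)} = \left(-3\right)^{2} = 9$)
$\sqrt{2697 - 8980} - Y{\left(a \right)} = \sqrt{2697 - 8980} - 9 = \sqrt{-6283} - 9 = i \sqrt{6283} - 9 = -9 + i \sqrt{6283}$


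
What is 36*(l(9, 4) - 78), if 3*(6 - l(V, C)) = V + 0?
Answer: -2700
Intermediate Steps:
l(V, C) = 6 - V/3 (l(V, C) = 6 - (V + 0)/3 = 6 - V/3)
36*(l(9, 4) - 78) = 36*((6 - 1/3*9) - 78) = 36*((6 - 3) - 78) = 36*(3 - 78) = 36*(-75) = -2700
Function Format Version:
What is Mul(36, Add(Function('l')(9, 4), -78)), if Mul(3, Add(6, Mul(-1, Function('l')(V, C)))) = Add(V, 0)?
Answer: -2700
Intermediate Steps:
Function('l')(V, C) = Add(6, Mul(Rational(-1, 3), V)) (Function('l')(V, C) = Add(6, Mul(Rational(-1, 3), Add(V, 0))) = Add(6, Mul(Rational(-1, 3), V)))
Mul(36, Add(Function('l')(9, 4), -78)) = Mul(36, Add(Add(6, Mul(Rational(-1, 3), 9)), -78)) = Mul(36, Add(Add(6, -3), -78)) = Mul(36, Add(3, -78)) = Mul(36, -75) = -2700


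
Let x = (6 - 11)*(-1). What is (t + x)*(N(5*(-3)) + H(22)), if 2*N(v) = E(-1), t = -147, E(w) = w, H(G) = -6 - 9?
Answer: 2201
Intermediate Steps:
H(G) = -15
x = 5 (x = -5*(-1) = 5)
N(v) = -½ (N(v) = (½)*(-1) = -½)
(t + x)*(N(5*(-3)) + H(22)) = (-147 + 5)*(-½ - 15) = -142*(-31/2) = 2201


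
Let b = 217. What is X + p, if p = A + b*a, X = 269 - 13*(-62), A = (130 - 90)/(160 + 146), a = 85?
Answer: 2986580/153 ≈ 19520.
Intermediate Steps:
A = 20/153 (A = 40/306 = 40*(1/306) = 20/153 ≈ 0.13072)
X = 1075 (X = 269 + 806 = 1075)
p = 2822105/153 (p = 20/153 + 217*85 = 20/153 + 18445 = 2822105/153 ≈ 18445.)
X + p = 1075 + 2822105/153 = 2986580/153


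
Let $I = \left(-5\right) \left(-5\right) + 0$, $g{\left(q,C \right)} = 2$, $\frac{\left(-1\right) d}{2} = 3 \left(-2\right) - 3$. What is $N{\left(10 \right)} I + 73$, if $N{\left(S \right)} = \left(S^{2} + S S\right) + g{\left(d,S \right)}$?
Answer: $5123$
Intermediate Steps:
$d = 18$ ($d = - 2 \left(3 \left(-2\right) - 3\right) = - 2 \left(-6 - 3\right) = \left(-2\right) \left(-9\right) = 18$)
$I = 25$ ($I = 25 + 0 = 25$)
$N{\left(S \right)} = 2 + 2 S^{2}$ ($N{\left(S \right)} = \left(S^{2} + S S\right) + 2 = \left(S^{2} + S^{2}\right) + 2 = 2 S^{2} + 2 = 2 + 2 S^{2}$)
$N{\left(10 \right)} I + 73 = \left(2 + 2 \cdot 10^{2}\right) 25 + 73 = \left(2 + 2 \cdot 100\right) 25 + 73 = \left(2 + 200\right) 25 + 73 = 202 \cdot 25 + 73 = 5050 + 73 = 5123$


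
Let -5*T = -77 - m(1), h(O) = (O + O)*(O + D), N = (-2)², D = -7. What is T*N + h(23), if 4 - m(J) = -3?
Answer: 4016/5 ≈ 803.20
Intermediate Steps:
N = 4
m(J) = 7 (m(J) = 4 - 1*(-3) = 4 + 3 = 7)
h(O) = 2*O*(-7 + O) (h(O) = (O + O)*(O - 7) = (2*O)*(-7 + O) = 2*O*(-7 + O))
T = 84/5 (T = -(-77 - 1*7)/5 = -(-77 - 7)/5 = -⅕*(-84) = 84/5 ≈ 16.800)
T*N + h(23) = (84/5)*4 + 2*23*(-7 + 23) = 336/5 + 2*23*16 = 336/5 + 736 = 4016/5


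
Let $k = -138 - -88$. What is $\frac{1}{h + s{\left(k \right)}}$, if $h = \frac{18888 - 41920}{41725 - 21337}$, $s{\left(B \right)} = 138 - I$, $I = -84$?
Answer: $\frac{5097}{1125776} \approx 0.0045275$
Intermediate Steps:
$k = -50$ ($k = -138 + 88 = -50$)
$s{\left(B \right)} = 222$ ($s{\left(B \right)} = 138 - -84 = 138 + 84 = 222$)
$h = - \frac{5758}{5097}$ ($h = - \frac{23032}{20388} = \left(-23032\right) \frac{1}{20388} = - \frac{5758}{5097} \approx -1.1297$)
$\frac{1}{h + s{\left(k \right)}} = \frac{1}{- \frac{5758}{5097} + 222} = \frac{1}{\frac{1125776}{5097}} = \frac{5097}{1125776}$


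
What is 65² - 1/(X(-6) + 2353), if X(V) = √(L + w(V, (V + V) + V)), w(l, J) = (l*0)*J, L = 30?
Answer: 23392043922/5536579 + √30/5536579 ≈ 4225.0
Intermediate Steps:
w(l, J) = 0 (w(l, J) = 0*J = 0)
X(V) = √30 (X(V) = √(30 + 0) = √30)
65² - 1/(X(-6) + 2353) = 65² - 1/(√30 + 2353) = 4225 - 1/(2353 + √30)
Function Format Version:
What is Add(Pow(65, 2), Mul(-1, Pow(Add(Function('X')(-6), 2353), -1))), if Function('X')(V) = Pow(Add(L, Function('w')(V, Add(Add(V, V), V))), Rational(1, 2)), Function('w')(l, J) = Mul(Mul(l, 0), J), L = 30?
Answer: Add(Rational(23392043922, 5536579), Mul(Rational(1, 5536579), Pow(30, Rational(1, 2)))) ≈ 4225.0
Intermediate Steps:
Function('w')(l, J) = 0 (Function('w')(l, J) = Mul(0, J) = 0)
Function('X')(V) = Pow(30, Rational(1, 2)) (Function('X')(V) = Pow(Add(30, 0), Rational(1, 2)) = Pow(30, Rational(1, 2)))
Add(Pow(65, 2), Mul(-1, Pow(Add(Function('X')(-6), 2353), -1))) = Add(Pow(65, 2), Mul(-1, Pow(Add(Pow(30, Rational(1, 2)), 2353), -1))) = Add(4225, Mul(-1, Pow(Add(2353, Pow(30, Rational(1, 2))), -1)))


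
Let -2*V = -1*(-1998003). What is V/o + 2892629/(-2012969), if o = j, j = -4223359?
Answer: -59508173005/49571374594 ≈ -1.2005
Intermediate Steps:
V = -1998003/2 (V = -(-1)*(-1998003)/2 = -1/2*1998003 = -1998003/2 ≈ -9.9900e+5)
o = -4223359
V/o + 2892629/(-2012969) = -1998003/2/(-4223359) + 2892629/(-2012969) = -1998003/2*(-1/4223359) + 2892629*(-1/2012969) = 285429/1206674 - 2892629/2012969 = -59508173005/49571374594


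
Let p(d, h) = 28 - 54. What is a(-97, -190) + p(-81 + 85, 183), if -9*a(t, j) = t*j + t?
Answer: -2063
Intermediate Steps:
a(t, j) = -t/9 - j*t/9 (a(t, j) = -(t*j + t)/9 = -(j*t + t)/9 = -(t + j*t)/9 = -t/9 - j*t/9)
p(d, h) = -26
a(-97, -190) + p(-81 + 85, 183) = -⅑*(-97)*(1 - 190) - 26 = -⅑*(-97)*(-189) - 26 = -2037 - 26 = -2063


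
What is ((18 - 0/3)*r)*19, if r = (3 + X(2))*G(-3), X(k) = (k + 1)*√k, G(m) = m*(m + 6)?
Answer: -9234 - 9234*√2 ≈ -22293.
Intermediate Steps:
G(m) = m*(6 + m)
X(k) = √k*(1 + k) (X(k) = (1 + k)*√k = √k*(1 + k))
r = -27 - 27*√2 (r = (3 + √2*(1 + 2))*(-3*(6 - 3)) = (3 + √2*3)*(-3*3) = (3 + 3*√2)*(-9) = -27 - 27*√2 ≈ -65.184)
((18 - 0/3)*r)*19 = ((18 - 0/3)*(-27 - 27*√2))*19 = ((18 - 1*0)*(-27 - 27*√2))*19 = ((18 + 0)*(-27 - 27*√2))*19 = (18*(-27 - 27*√2))*19 = (-486 - 486*√2)*19 = -9234 - 9234*√2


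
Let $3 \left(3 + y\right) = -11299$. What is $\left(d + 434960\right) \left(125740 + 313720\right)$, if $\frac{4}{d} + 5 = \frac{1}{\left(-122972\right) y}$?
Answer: $\frac{189859298961811116480}{993262411} \approx 1.9115 \cdot 10^{11}$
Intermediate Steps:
$y = - \frac{11308}{3}$ ($y = -3 + \frac{1}{3} \left(-11299\right) = -3 - \frac{11299}{3} = - \frac{11308}{3} \approx -3769.3$)
$d = - \frac{5562269504}{6952836877}$ ($d = \frac{4}{-5 + \frac{1}{\left(-122972\right) \left(- \frac{11308}{3}\right)}} = \frac{4}{-5 - - \frac{3}{1390567376}} = \frac{4}{-5 + \frac{3}{1390567376}} = \frac{4}{- \frac{6952836877}{1390567376}} = 4 \left(- \frac{1390567376}{6952836877}\right) = - \frac{5562269504}{6952836877} \approx -0.8$)
$\left(d + 434960\right) \left(125740 + 313720\right) = \left(- \frac{5562269504}{6952836877} + 434960\right) \left(125740 + 313720\right) = \frac{3024200365750416}{6952836877} \cdot 439460 = \frac{189859298961811116480}{993262411}$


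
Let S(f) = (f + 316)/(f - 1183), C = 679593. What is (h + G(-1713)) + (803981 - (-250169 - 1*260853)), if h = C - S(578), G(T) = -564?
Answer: 1206390254/605 ≈ 1.9940e+6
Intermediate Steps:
S(f) = (316 + f)/(-1183 + f)
h = 411154659/605 (h = 679593 - (316 + 578)/(-1183 + 578) = 679593 - 894/(-605) = 679593 - (-1)*894/605 = 679593 - 1*(-894/605) = 679593 + 894/605 = 411154659/605 ≈ 6.7959e+5)
(h + G(-1713)) + (803981 - (-250169 - 1*260853)) = (411154659/605 - 564) + (803981 - (-250169 - 1*260853)) = 410813439/605 + (803981 - (-250169 - 260853)) = 410813439/605 + (803981 - 1*(-511022)) = 410813439/605 + (803981 + 511022) = 410813439/605 + 1315003 = 1206390254/605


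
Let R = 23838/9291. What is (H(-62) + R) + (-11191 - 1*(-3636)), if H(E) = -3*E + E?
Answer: -23005861/3097 ≈ -7428.4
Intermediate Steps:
H(E) = -2*E
R = 7946/3097 (R = 23838*(1/9291) = 7946/3097 ≈ 2.5657)
(H(-62) + R) + (-11191 - 1*(-3636)) = (-2*(-62) + 7946/3097) + (-11191 - 1*(-3636)) = (124 + 7946/3097) + (-11191 + 3636) = 391974/3097 - 7555 = -23005861/3097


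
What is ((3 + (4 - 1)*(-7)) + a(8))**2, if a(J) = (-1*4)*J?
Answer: 2500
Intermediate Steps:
a(J) = -4*J
((3 + (4 - 1)*(-7)) + a(8))**2 = ((3 + (4 - 1)*(-7)) - 4*8)**2 = ((3 + 3*(-7)) - 32)**2 = ((3 - 21) - 32)**2 = (-18 - 32)**2 = (-50)**2 = 2500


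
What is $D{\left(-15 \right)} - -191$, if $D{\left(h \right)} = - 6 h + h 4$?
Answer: $221$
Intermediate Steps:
$D{\left(h \right)} = - 2 h$ ($D{\left(h \right)} = - 6 h + 4 h = - 2 h$)
$D{\left(-15 \right)} - -191 = \left(-2\right) \left(-15\right) - -191 = 30 + 191 = 221$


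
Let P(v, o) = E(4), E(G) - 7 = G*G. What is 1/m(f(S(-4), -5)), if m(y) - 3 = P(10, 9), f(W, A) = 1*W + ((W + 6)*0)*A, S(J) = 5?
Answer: 1/26 ≈ 0.038462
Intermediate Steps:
E(G) = 7 + G**2 (E(G) = 7 + G*G = 7 + G**2)
P(v, o) = 23 (P(v, o) = 7 + 4**2 = 7 + 16 = 23)
f(W, A) = W (f(W, A) = W + ((6 + W)*0)*A = W + 0*A = W + 0 = W)
m(y) = 26 (m(y) = 3 + 23 = 26)
1/m(f(S(-4), -5)) = 1/26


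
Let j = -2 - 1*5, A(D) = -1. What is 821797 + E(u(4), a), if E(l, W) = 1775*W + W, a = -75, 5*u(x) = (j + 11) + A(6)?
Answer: 688597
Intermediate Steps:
j = -7 (j = -2 - 5 = -7)
u(x) = ⅗ (u(x) = ((-7 + 11) - 1)/5 = (4 - 1)/5 = (⅕)*3 = ⅗)
E(l, W) = 1776*W
821797 + E(u(4), a) = 821797 + 1776*(-75) = 821797 - 133200 = 688597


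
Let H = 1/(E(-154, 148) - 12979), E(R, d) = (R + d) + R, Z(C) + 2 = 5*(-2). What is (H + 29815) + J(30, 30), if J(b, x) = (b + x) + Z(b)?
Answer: 392369956/13139 ≈ 29863.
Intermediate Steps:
Z(C) = -12 (Z(C) = -2 + 5*(-2) = -2 - 10 = -12)
E(R, d) = d + 2*R
J(b, x) = -12 + b + x (J(b, x) = (b + x) - 12 = -12 + b + x)
H = -1/13139 (H = 1/((148 + 2*(-154)) - 12979) = 1/((148 - 308) - 12979) = 1/(-160 - 12979) = 1/(-13139) = -1/13139 ≈ -7.6109e-5)
(H + 29815) + J(30, 30) = (-1/13139 + 29815) + (-12 + 30 + 30) = 391739284/13139 + 48 = 392369956/13139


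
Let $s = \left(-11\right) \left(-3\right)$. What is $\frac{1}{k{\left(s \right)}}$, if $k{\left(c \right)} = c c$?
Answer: $\frac{1}{1089} \approx 0.00091827$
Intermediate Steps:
$s = 33$
$k{\left(c \right)} = c^{2}$
$\frac{1}{k{\left(s \right)}} = \frac{1}{33^{2}} = \frac{1}{1089}$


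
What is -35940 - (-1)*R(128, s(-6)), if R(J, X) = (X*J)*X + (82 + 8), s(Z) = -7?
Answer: -29578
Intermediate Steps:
R(J, X) = 90 + J*X² (R(J, X) = (J*X)*X + 90 = J*X² + 90 = 90 + J*X²)
-35940 - (-1)*R(128, s(-6)) = -35940 - (-1)*(90 + 128*(-7)²) = -35940 - (-1)*(90 + 128*49) = -35940 - (-1)*(90 + 6272) = -35940 - (-1)*6362 = -35940 - 1*(-6362) = -35940 + 6362 = -29578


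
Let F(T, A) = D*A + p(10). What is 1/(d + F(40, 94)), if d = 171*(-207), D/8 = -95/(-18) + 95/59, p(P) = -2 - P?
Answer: -531/16051739 ≈ -3.3081e-5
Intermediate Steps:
D = 29260/531 (D = 8*(-95/(-18) + 95/59) = 8*(-95*(-1/18) + 95*(1/59)) = 8*(95/18 + 95/59) = 8*(7315/1062) = 29260/531 ≈ 55.104)
d = -35397
F(T, A) = -12 + 29260*A/531 (F(T, A) = 29260*A/531 + (-2 - 1*10) = 29260*A/531 + (-2 - 10) = 29260*A/531 - 12 = -12 + 29260*A/531)
1/(d + F(40, 94)) = 1/(-35397 + (-12 + (29260/531)*94)) = 1/(-35397 + (-12 + 2750440/531)) = 1/(-35397 + 2744068/531) = 1/(-16051739/531) = -531/16051739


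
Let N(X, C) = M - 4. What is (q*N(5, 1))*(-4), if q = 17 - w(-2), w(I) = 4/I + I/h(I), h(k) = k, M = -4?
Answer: 576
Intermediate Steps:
w(I) = 1 + 4/I (w(I) = 4/I + I/I = 4/I + 1 = 1 + 4/I)
N(X, C) = -8 (N(X, C) = -4 - 4 = -8)
q = 18 (q = 17 - (4 - 2)/(-2) = 17 - (-1)*2/2 = 17 - 1*(-1) = 17 + 1 = 18)
(q*N(5, 1))*(-4) = (18*(-8))*(-4) = -144*(-4) = 576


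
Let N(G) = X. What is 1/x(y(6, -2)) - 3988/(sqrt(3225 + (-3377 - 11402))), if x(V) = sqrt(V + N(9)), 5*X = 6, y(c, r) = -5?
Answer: I*(-5777*sqrt(95) + 37886*sqrt(11554))/109763 ≈ 36.588*I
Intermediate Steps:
X = 6/5 (X = (1/5)*6 = 6/5 ≈ 1.2000)
N(G) = 6/5
x(V) = sqrt(6/5 + V) (x(V) = sqrt(V + 6/5) = sqrt(6/5 + V))
1/x(y(6, -2)) - 3988/(sqrt(3225 + (-3377 - 11402))) = 1/(sqrt(30 + 25*(-5))/5) - 3988/(sqrt(3225 + (-3377 - 11402))) = 1/(sqrt(30 - 125)/5) - 3988/(sqrt(3225 - 14779)) = 1/(sqrt(-95)/5) - 3988/(sqrt(-11554)) = 1/((I*sqrt(95))/5) - 3988/(I*sqrt(11554)) = 1/(I*sqrt(95)/5) - 3988*(-I*sqrt(11554)/11554) = -I*sqrt(95)/19 - (-1994)*I*sqrt(11554)/5777 = -I*sqrt(95)/19 + 1994*I*sqrt(11554)/5777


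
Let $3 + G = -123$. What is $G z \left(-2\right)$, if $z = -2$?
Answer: $-504$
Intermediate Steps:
$G = -126$ ($G = -3 - 123 = -126$)
$G z \left(-2\right) = - 126 \left(\left(-2\right) \left(-2\right)\right) = \left(-126\right) 4 = -504$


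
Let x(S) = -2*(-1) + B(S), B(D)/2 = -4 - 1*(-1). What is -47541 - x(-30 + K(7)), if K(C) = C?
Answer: -47537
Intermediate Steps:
B(D) = -6 (B(D) = 2*(-4 - 1*(-1)) = 2*(-4 + 1) = 2*(-3) = -6)
x(S) = -4 (x(S) = -2*(-1) - 6 = 2 - 6 = -4)
-47541 - x(-30 + K(7)) = -47541 - 1*(-4) = -47541 + 4 = -47537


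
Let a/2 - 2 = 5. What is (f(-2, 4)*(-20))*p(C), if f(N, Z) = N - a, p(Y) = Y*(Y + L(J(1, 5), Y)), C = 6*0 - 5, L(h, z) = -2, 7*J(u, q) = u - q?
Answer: 11200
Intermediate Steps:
a = 14 (a = 4 + 2*5 = 4 + 10 = 14)
J(u, q) = -q/7 + u/7 (J(u, q) = (u - q)/7 = -q/7 + u/7)
C = -5 (C = 0 - 5 = -5)
p(Y) = Y*(-2 + Y) (p(Y) = Y*(Y - 2) = Y*(-2 + Y))
f(N, Z) = -14 + N (f(N, Z) = N - 1*14 = N - 14 = -14 + N)
(f(-2, 4)*(-20))*p(C) = ((-14 - 2)*(-20))*(-5*(-2 - 5)) = (-16*(-20))*(-5*(-7)) = 320*35 = 11200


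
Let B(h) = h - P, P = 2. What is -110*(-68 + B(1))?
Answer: 7590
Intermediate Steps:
B(h) = -2 + h (B(h) = h - 1*2 = h - 2 = -2 + h)
-110*(-68 + B(1)) = -110*(-68 + (-2 + 1)) = -110*(-68 - 1) = -110*(-69) = 7590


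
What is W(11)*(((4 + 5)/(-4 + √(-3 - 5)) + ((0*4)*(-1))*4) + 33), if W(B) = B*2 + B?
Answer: 2079/2 - 99*I*√2/4 ≈ 1039.5 - 35.002*I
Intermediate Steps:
W(B) = 3*B (W(B) = 2*B + B = 3*B)
W(11)*(((4 + 5)/(-4 + √(-3 - 5)) + ((0*4)*(-1))*4) + 33) = (3*11)*(((4 + 5)/(-4 + √(-3 - 5)) + ((0*4)*(-1))*4) + 33) = 33*((9/(-4 + √(-8)) + (0*(-1))*4) + 33) = 33*((9/(-4 + 2*I*√2) + 0*4) + 33) = 33*((9/(-4 + 2*I*√2) + 0) + 33) = 33*(9/(-4 + 2*I*√2) + 33) = 33*(33 + 9/(-4 + 2*I*√2)) = 1089 + 297/(-4 + 2*I*√2)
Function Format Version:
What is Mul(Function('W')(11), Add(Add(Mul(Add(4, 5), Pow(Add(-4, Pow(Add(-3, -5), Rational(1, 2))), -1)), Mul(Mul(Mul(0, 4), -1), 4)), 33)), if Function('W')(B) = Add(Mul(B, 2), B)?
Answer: Add(Rational(2079, 2), Mul(Rational(-99, 4), I, Pow(2, Rational(1, 2)))) ≈ Add(1039.5, Mul(-35.002, I))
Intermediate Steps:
Function('W')(B) = Mul(3, B) (Function('W')(B) = Add(Mul(2, B), B) = Mul(3, B))
Mul(Function('W')(11), Add(Add(Mul(Add(4, 5), Pow(Add(-4, Pow(Add(-3, -5), Rational(1, 2))), -1)), Mul(Mul(Mul(0, 4), -1), 4)), 33)) = Mul(Mul(3, 11), Add(Add(Mul(Add(4, 5), Pow(Add(-4, Pow(Add(-3, -5), Rational(1, 2))), -1)), Mul(Mul(Mul(0, 4), -1), 4)), 33)) = Mul(33, Add(Add(Mul(9, Pow(Add(-4, Pow(-8, Rational(1, 2))), -1)), Mul(Mul(0, -1), 4)), 33)) = Mul(33, Add(Add(Mul(9, Pow(Add(-4, Mul(2, I, Pow(2, Rational(1, 2)))), -1)), Mul(0, 4)), 33)) = Mul(33, Add(Add(Mul(9, Pow(Add(-4, Mul(2, I, Pow(2, Rational(1, 2)))), -1)), 0), 33)) = Mul(33, Add(Mul(9, Pow(Add(-4, Mul(2, I, Pow(2, Rational(1, 2)))), -1)), 33)) = Mul(33, Add(33, Mul(9, Pow(Add(-4, Mul(2, I, Pow(2, Rational(1, 2)))), -1)))) = Add(1089, Mul(297, Pow(Add(-4, Mul(2, I, Pow(2, Rational(1, 2)))), -1)))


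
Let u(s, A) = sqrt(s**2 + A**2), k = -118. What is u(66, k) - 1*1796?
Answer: -1796 + 2*sqrt(4570) ≈ -1660.8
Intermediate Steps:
u(s, A) = sqrt(A**2 + s**2)
u(66, k) - 1*1796 = sqrt((-118)**2 + 66**2) - 1*1796 = sqrt(13924 + 4356) - 1796 = sqrt(18280) - 1796 = 2*sqrt(4570) - 1796 = -1796 + 2*sqrt(4570)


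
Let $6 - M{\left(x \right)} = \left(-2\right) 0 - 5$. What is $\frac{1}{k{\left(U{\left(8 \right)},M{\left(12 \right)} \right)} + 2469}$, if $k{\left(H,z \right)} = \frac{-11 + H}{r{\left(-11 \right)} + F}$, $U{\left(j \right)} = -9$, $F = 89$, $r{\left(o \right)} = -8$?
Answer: $\frac{81}{199969} \approx 0.00040506$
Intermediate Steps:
$M{\left(x \right)} = 11$ ($M{\left(x \right)} = 6 - \left(\left(-2\right) 0 - 5\right) = 6 - \left(0 - 5\right) = 6 - -5 = 6 + 5 = 11$)
$k{\left(H,z \right)} = - \frac{11}{81} + \frac{H}{81}$ ($k{\left(H,z \right)} = \frac{-11 + H}{-8 + 89} = \frac{-11 + H}{81} = \left(-11 + H\right) \frac{1}{81} = - \frac{11}{81} + \frac{H}{81}$)
$\frac{1}{k{\left(U{\left(8 \right)},M{\left(12 \right)} \right)} + 2469} = \frac{1}{\left(- \frac{11}{81} + \frac{1}{81} \left(-9\right)\right) + 2469} = \frac{1}{\left(- \frac{11}{81} - \frac{1}{9}\right) + 2469} = \frac{1}{- \frac{20}{81} + 2469} = \frac{1}{\frac{199969}{81}} = \frac{81}{199969}$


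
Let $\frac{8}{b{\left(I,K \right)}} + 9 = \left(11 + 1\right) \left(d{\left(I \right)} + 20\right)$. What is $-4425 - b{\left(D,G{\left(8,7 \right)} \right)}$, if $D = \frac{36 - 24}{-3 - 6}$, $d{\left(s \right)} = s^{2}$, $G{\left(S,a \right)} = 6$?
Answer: $- \frac{3349749}{757} \approx -4425.0$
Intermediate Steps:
$D = - \frac{4}{3}$ ($D = \frac{12}{-9} = 12 \left(- \frac{1}{9}\right) = - \frac{4}{3} \approx -1.3333$)
$b{\left(I,K \right)} = \frac{8}{231 + 12 I^{2}}$ ($b{\left(I,K \right)} = \frac{8}{-9 + \left(11 + 1\right) \left(I^{2} + 20\right)} = \frac{8}{-9 + 12 \left(20 + I^{2}\right)} = \frac{8}{-9 + \left(240 + 12 I^{2}\right)} = \frac{8}{231 + 12 I^{2}}$)
$-4425 - b{\left(D,G{\left(8,7 \right)} \right)} = -4425 - \frac{8}{3 \left(77 + 4 \left(- \frac{4}{3}\right)^{2}\right)} = -4425 - \frac{8}{3 \left(77 + 4 \cdot \frac{16}{9}\right)} = -4425 - \frac{8}{3 \left(77 + \frac{64}{9}\right)} = -4425 - \frac{8}{3 \cdot \frac{757}{9}} = -4425 - \frac{8}{3} \cdot \frac{9}{757} = -4425 - \frac{24}{757} = - \frac{3349749}{757}$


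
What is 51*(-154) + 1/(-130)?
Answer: -1021021/130 ≈ -7854.0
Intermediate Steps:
51*(-154) + 1/(-130) = -7854 - 1/130 = -1021021/130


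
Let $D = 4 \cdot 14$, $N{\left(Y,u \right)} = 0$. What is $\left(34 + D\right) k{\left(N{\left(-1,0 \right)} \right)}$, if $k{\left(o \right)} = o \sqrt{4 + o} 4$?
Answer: $0$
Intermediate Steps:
$D = 56$
$k{\left(o \right)} = 4 o \sqrt{4 + o}$
$\left(34 + D\right) k{\left(N{\left(-1,0 \right)} \right)} = \left(34 + 56\right) 4 \cdot 0 \sqrt{4 + 0} = 90 \cdot 4 \cdot 0 \sqrt{4} = 90 \cdot 4 \cdot 0 \cdot 2 = 90 \cdot 0 = 0$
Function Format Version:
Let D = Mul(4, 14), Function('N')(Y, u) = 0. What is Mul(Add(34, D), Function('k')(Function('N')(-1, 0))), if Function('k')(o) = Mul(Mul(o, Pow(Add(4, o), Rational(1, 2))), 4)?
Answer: 0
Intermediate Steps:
D = 56
Function('k')(o) = Mul(4, o, Pow(Add(4, o), Rational(1, 2)))
Mul(Add(34, D), Function('k')(Function('N')(-1, 0))) = Mul(Add(34, 56), Mul(4, 0, Pow(Add(4, 0), Rational(1, 2)))) = Mul(90, Mul(4, 0, Pow(4, Rational(1, 2)))) = Mul(90, Mul(4, 0, 2)) = Mul(90, 0) = 0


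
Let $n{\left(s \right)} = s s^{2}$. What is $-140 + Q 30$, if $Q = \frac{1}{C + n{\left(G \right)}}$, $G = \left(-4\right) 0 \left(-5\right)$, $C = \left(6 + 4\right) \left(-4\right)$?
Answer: $- \frac{563}{4} \approx -140.75$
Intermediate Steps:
$C = -40$ ($C = 10 \left(-4\right) = -40$)
$G = 0$ ($G = 0 \left(-5\right) = 0$)
$n{\left(s \right)} = s^{3}$
$Q = - \frac{1}{40}$ ($Q = \frac{1}{-40 + 0^{3}} = \frac{1}{-40 + 0} = \frac{1}{-40} = - \frac{1}{40} \approx -0.025$)
$-140 + Q 30 = -140 - \frac{3}{4} = - \frac{563}{4}$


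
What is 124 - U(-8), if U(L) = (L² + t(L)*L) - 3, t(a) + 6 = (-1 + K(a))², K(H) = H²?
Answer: 31767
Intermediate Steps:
t(a) = -6 + (-1 + a²)²
U(L) = -3 + L² + L*(-6 + (-1 + L²)²) (U(L) = (L² + (-6 + (-1 + L²)²)*L) - 3 = (L² + L*(-6 + (-1 + L²)²)) - 3 = -3 + L² + L*(-6 + (-1 + L²)²))
124 - U(-8) = 124 - (-3 + (-8)² - 8*(-6 + (-1 + (-8)²)²)) = 124 - (-3 + 64 - 8*(-6 + (-1 + 64)²)) = 124 - (-3 + 64 - 8*(-6 + 63²)) = 124 - (-3 + 64 - 8*(-6 + 3969)) = 124 - (-3 + 64 - 8*3963) = 124 - (-3 + 64 - 31704) = 124 - 1*(-31643) = 124 + 31643 = 31767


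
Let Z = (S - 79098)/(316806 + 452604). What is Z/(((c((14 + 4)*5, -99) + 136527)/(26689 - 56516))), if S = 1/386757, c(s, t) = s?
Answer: 26070251158657/1161536092865694 ≈ 0.022445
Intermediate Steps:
S = 1/386757 ≈ 2.5856e-6
Z = -6118341037/59514940674 (Z = (1/386757 - 79098)/(316806 + 452604) = -30591705185/386757/769410 = -30591705185/386757*1/769410 = -6118341037/59514940674 ≈ -0.10280)
Z/(((c((14 + 4)*5, -99) + 136527)/(26689 - 56516))) = -6118341037*(26689 - 56516)/((14 + 4)*5 + 136527)/59514940674 = -6118341037*(-29827/(18*5 + 136527))/59514940674 = -6118341037*(-29827/(90 + 136527))/59514940674 = -6118341037/(59514940674*(136617*(-1/29827))) = -6118341037/(59514940674*(-136617/29827)) = -6118341037/59514940674*(-29827/136617) = 26070251158657/1161536092865694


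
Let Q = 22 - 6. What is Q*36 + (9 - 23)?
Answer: 562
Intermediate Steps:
Q = 16
Q*36 + (9 - 23) = 16*36 + (9 - 23) = 576 - 14 = 562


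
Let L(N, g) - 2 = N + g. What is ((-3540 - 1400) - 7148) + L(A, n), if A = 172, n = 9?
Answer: -11905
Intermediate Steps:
L(N, g) = 2 + N + g (L(N, g) = 2 + (N + g) = 2 + N + g)
((-3540 - 1400) - 7148) + L(A, n) = ((-3540 - 1400) - 7148) + (2 + 172 + 9) = (-4940 - 7148) + 183 = -12088 + 183 = -11905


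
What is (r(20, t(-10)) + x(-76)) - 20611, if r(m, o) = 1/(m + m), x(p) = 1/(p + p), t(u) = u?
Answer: -7832173/380 ≈ -20611.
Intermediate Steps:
x(p) = 1/(2*p)
r(m, o) = 1/(2*m)
(r(20, t(-10)) + x(-76)) - 20611 = ((½)/20 + (½)/(-76)) - 20611 = ((½)*(1/20) + (½)*(-1/76)) - 20611 = (1/40 - 1/152) - 20611 = 7/380 - 20611 = -7832173/380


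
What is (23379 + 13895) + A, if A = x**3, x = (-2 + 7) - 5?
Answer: 37274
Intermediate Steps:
x = 0 (x = 5 - 5 = 0)
A = 0 (A = 0**3 = 0)
(23379 + 13895) + A = (23379 + 13895) + 0 = 37274 + 0 = 37274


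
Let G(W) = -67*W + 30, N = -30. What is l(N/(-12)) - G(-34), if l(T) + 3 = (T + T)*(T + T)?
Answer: -2286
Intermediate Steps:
l(T) = -3 + 4*T² (l(T) = -3 + (T + T)*(T + T) = -3 + (2*T)*(2*T) = -3 + 4*T²)
G(W) = 30 - 67*W
l(N/(-12)) - G(-34) = (-3 + 4*(-30/(-12))²) - (30 - 67*(-34)) = (-3 + 4*(-30*(-1/12))²) - (30 + 2278) = (-3 + 4*(5/2)²) - 1*2308 = (-3 + 4*(25/4)) - 2308 = (-3 + 25) - 2308 = 22 - 2308 = -2286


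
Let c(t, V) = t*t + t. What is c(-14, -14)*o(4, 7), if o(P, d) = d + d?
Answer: 2548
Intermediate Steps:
o(P, d) = 2*d
c(t, V) = t + t**2 (c(t, V) = t**2 + t = t + t**2)
c(-14, -14)*o(4, 7) = (-14*(1 - 14))*(2*7) = -14*(-13)*14 = 182*14 = 2548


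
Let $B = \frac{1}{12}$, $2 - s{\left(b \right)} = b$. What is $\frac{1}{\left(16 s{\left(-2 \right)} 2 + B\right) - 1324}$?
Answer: $- \frac{12}{14351} \approx -0.00083618$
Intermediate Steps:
$s{\left(b \right)} = 2 - b$
$B = \frac{1}{12} \approx 0.083333$
$\frac{1}{\left(16 s{\left(-2 \right)} 2 + B\right) - 1324} = \frac{1}{\left(16 \left(2 - -2\right) 2 + \frac{1}{12}\right) - 1324} = \frac{1}{\left(16 \left(2 + 2\right) 2 + \frac{1}{12}\right) - 1324} = \frac{1}{\left(16 \cdot 4 \cdot 2 + \frac{1}{12}\right) - 1324} = \frac{1}{\left(16 \cdot 8 + \frac{1}{12}\right) - 1324} = \frac{1}{\left(128 + \frac{1}{12}\right) - 1324} = \frac{1}{\frac{1537}{12} - 1324} = \frac{1}{- \frac{14351}{12}} = - \frac{12}{14351}$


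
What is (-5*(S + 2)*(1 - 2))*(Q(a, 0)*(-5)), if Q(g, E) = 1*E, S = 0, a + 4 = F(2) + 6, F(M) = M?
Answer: 0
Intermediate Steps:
a = 4 (a = -4 + (2 + 6) = -4 + 8 = 4)
Q(g, E) = E
(-5*(S + 2)*(1 - 2))*(Q(a, 0)*(-5)) = (-5*(0 + 2)*(1 - 2))*(0*(-5)) = -10*(-1)*0 = -5*(-2)*0 = 10*0 = 0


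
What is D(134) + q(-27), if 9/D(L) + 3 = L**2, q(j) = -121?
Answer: -2172304/17953 ≈ -121.00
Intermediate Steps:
D(L) = 9/(-3 + L**2)
D(134) + q(-27) = 9/(-3 + 134**2) - 121 = 9/(-3 + 17956) - 121 = 9/17953 - 121 = -2172304/17953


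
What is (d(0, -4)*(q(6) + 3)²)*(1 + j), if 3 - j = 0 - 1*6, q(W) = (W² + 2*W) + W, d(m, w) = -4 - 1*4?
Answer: -259920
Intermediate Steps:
d(m, w) = -8 (d(m, w) = -4 - 4 = -8)
q(W) = W² + 3*W
j = 9 (j = 3 - (0 - 1*6) = 3 - (0 - 6) = 3 - 1*(-6) = 3 + 6 = 9)
(d(0, -4)*(q(6) + 3)²)*(1 + j) = (-8*(6*(3 + 6) + 3)²)*(1 + 9) = -8*(6*9 + 3)²*10 = -8*(54 + 3)²*10 = -8*57²*10 = -8*3249*10 = -25992*10 = -259920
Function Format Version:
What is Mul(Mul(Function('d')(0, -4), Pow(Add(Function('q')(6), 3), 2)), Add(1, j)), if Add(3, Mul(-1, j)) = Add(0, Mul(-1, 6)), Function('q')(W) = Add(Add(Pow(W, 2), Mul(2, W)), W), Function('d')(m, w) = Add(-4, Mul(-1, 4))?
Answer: -259920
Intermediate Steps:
Function('d')(m, w) = -8 (Function('d')(m, w) = Add(-4, -4) = -8)
Function('q')(W) = Add(Pow(W, 2), Mul(3, W))
j = 9 (j = Add(3, Mul(-1, Add(0, Mul(-1, 6)))) = Add(3, Mul(-1, Add(0, -6))) = Add(3, Mul(-1, -6)) = Add(3, 6) = 9)
Mul(Mul(Function('d')(0, -4), Pow(Add(Function('q')(6), 3), 2)), Add(1, j)) = Mul(Mul(-8, Pow(Add(Mul(6, Add(3, 6)), 3), 2)), Add(1, 9)) = Mul(Mul(-8, Pow(Add(Mul(6, 9), 3), 2)), 10) = Mul(Mul(-8, Pow(Add(54, 3), 2)), 10) = Mul(Mul(-8, Pow(57, 2)), 10) = Mul(Mul(-8, 3249), 10) = Mul(-25992, 10) = -259920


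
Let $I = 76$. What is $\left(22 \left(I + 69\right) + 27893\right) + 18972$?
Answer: $50055$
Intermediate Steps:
$\left(22 \left(I + 69\right) + 27893\right) + 18972 = \left(22 \left(76 + 69\right) + 27893\right) + 18972 = \left(22 \cdot 145 + 27893\right) + 18972 = \left(3190 + 27893\right) + 18972 = 31083 + 18972 = 50055$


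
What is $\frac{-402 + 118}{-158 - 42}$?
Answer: $\frac{71}{50} \approx 1.42$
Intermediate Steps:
$\frac{-402 + 118}{-158 - 42} = - \frac{284}{-200} = \left(-284\right) \left(- \frac{1}{200}\right) = \frac{71}{50}$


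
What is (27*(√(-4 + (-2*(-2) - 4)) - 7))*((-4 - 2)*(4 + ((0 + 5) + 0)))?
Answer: 10206 - 2916*I ≈ 10206.0 - 2916.0*I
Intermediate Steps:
(27*(√(-4 + (-2*(-2) - 4)) - 7))*((-4 - 2)*(4 + ((0 + 5) + 0))) = (27*(√(-4 + (4 - 4)) - 7))*(-6*(4 + (5 + 0))) = (27*(√(-4 + 0) - 7))*(-6*(4 + 5)) = (27*(√(-4) - 7))*(-6*9) = (27*(2*I - 7))*(-54) = (27*(-7 + 2*I))*(-54) = (-189 + 54*I)*(-54) = 10206 - 2916*I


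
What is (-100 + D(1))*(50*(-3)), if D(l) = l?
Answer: 14850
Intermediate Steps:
(-100 + D(1))*(50*(-3)) = (-100 + 1)*(50*(-3)) = -99*(-150) = 14850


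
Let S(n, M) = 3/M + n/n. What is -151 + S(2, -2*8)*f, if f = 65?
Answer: -1571/16 ≈ -98.188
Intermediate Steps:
S(n, M) = 1 + 3/M (S(n, M) = 3/M + 1 = 1 + 3/M)
-151 + S(2, -2*8)*f = -151 + ((3 - 2*8)/((-2*8)))*65 = -151 + ((3 - 16)/(-16))*65 = -151 - 1/16*(-13)*65 = -151 + (13/16)*65 = -151 + 845/16 = -1571/16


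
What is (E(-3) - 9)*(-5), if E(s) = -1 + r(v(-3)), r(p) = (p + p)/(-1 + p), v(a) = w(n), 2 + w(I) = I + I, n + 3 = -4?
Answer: 690/17 ≈ 40.588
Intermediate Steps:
n = -7 (n = -3 - 4 = -7)
w(I) = -2 + 2*I (w(I) = -2 + (I + I) = -2 + 2*I)
v(a) = -16 (v(a) = -2 + 2*(-7) = -2 - 14 = -16)
r(p) = 2*p/(-1 + p) (r(p) = (2*p)/(-1 + p) = 2*p/(-1 + p))
E(s) = 15/17 (E(s) = -1 + 2*(-16)/(-1 - 16) = -1 + 2*(-16)/(-17) = -1 + 2*(-16)*(-1/17) = -1 + 32/17 = 15/17)
(E(-3) - 9)*(-5) = (15/17 - 9)*(-5) = -138/17*(-5) = 690/17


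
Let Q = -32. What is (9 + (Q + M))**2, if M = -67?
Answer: 8100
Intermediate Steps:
(9 + (Q + M))**2 = (9 + (-32 - 67))**2 = (9 - 99)**2 = (-90)**2 = 8100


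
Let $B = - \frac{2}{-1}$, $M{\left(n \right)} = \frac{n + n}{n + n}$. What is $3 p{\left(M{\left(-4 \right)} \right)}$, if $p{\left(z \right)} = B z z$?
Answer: $6$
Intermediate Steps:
$M{\left(n \right)} = 1$ ($M{\left(n \right)} = \frac{2 n}{2 n} = 2 n \frac{1}{2 n} = 1$)
$B = 2$ ($B = \left(-2\right) \left(-1\right) = 2$)
$p{\left(z \right)} = 2 z^{2}$ ($p{\left(z \right)} = 2 z z = 2 z^{2}$)
$3 p{\left(M{\left(-4 \right)} \right)} = 3 \cdot 2 \cdot 1^{2} = 3 \cdot 2 \cdot 1 = 3 \cdot 2 = 6$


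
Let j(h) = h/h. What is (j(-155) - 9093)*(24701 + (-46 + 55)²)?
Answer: -225317944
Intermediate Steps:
j(h) = 1
(j(-155) - 9093)*(24701 + (-46 + 55)²) = (1 - 9093)*(24701 + (-46 + 55)²) = -9092*(24701 + 9²) = -9092*(24701 + 81) = -9092*24782 = -225317944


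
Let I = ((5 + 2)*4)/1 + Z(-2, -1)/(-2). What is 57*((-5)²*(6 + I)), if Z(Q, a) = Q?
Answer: 49875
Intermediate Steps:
I = 29 (I = ((5 + 2)*4)/1 - 2/(-2) = (7*4)*1 - 2*(-½) = 28*1 + 1 = 28 + 1 = 29)
57*((-5)²*(6 + I)) = 57*((-5)²*(6 + 29)) = 57*(25*35) = 57*875 = 49875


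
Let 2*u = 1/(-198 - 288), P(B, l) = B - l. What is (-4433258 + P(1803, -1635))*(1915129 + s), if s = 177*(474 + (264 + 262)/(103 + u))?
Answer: -177390443727617036/20023 ≈ -8.8593e+12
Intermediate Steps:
u = -1/972 (u = 1/(2*(-198 - 288)) = (½)/(-486) = (½)*(-1/486) = -1/972 ≈ -0.0010288)
s = 8489943414/100115 (s = 177*(474 + (264 + 262)/(103 - 1/972)) = 177*(474 + 526/(100115/972)) = 177*(474 + 526*(972/100115)) = 177*(474 + 511272/100115) = 177*(47965782/100115) = 8489943414/100115 ≈ 84802.)
(-4433258 + P(1803, -1635))*(1915129 + s) = (-4433258 + (1803 - 1*(-1635)))*(1915129 + 8489943414/100115) = (-4433258 + (1803 + 1635))*(200223083249/100115) = (-4433258 + 3438)*(200223083249/100115) = -4429820*200223083249/100115 = -177390443727617036/20023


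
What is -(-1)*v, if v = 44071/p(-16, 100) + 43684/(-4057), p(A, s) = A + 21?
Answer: 178577627/20285 ≈ 8803.4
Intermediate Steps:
p(A, s) = 21 + A
v = 178577627/20285 (v = 44071/(21 - 16) + 43684/(-4057) = 44071/5 + 43684*(-1/4057) = 44071*(1/5) - 43684/4057 = 44071/5 - 43684/4057 = 178577627/20285 ≈ 8803.4)
-(-1)*v = -(-1)*178577627/20285 = -1*(-178577627/20285) = 178577627/20285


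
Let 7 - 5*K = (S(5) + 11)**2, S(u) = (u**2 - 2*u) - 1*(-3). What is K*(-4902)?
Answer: 4088268/5 ≈ 8.1765e+5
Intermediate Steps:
S(u) = 3 + u**2 - 2*u (S(u) = (u**2 - 2*u) + 3 = 3 + u**2 - 2*u)
K = -834/5 (K = 7/5 - ((3 + 5**2 - 2*5) + 11)**2/5 = 7/5 - ((3 + 25 - 10) + 11)**2/5 = 7/5 - (18 + 11)**2/5 = 7/5 - 1/5*29**2 = 7/5 - 1/5*841 = 7/5 - 841/5 = -834/5 ≈ -166.80)
K*(-4902) = -834/5*(-4902) = 4088268/5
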